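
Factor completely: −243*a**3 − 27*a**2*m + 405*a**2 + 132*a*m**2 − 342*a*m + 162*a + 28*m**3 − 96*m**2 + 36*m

Group: 9*a*(−27*a**2 − 24*a*m + 54*a − 4*m**2 + 12*m) + (−7*m + 3)*(−27*a**2 − 24*a*m + 54*a − 4*m**2 + 12*m); both groups contain (−27*a**2 − 24*a*m + 54*a − 4*m**2 + 12*m), so (9*a − 7*m + 3) is a factor with cofactor −27*a**2 − 24*a*m + 54*a − 4*m**2 + 12*m.
The cofactor groups again: −27*a**2 − 24*a*m + 54*a − 4*m**2 + 12*m = −3*a*(9*a + 2*m) + (−2*m + 6)*(9*a + 2*m); both groups contain (9*a + 2*m), giving −(3*a + 2*m − 6)*(9*a + 2*m).

−(3*a + 2*m − 6)*(9*a + 2*m)*(9*a − 7*m + 3)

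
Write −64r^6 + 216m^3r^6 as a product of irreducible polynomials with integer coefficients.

Factor out 8r^6 first: what remains is 27m^3 − 8.
Recognize a difference of cubes with the parts 3m and 2.

8r^6(3m − 2)(9m^2 + 6m + 4)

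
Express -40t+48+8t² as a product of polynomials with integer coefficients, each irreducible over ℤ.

Pull out the common factor 8, then factor the remaining trinomial.

8(t-2)(t-3)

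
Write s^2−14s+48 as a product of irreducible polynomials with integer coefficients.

Two integers with product 48 and sum −14 are −6 and −8.

(s−6)(s−8)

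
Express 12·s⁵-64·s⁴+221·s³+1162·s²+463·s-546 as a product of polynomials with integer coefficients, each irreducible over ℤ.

(2·s-1)·(6·s+7)·(s+2)·(s²-8·s+39)

By the rational root theorem, s = -2 is a root, so (s+2) is a factor; dividing leaves 12·s⁴-88·s³+397·s²+368·s-273.
Next, s = 1/2 is a root, so (2·s-1) divides it; the quotient is 6·s³-41·s²+178·s+273.
Then s = -7/6 is a root, so (6·s+7) divides it; the quotient is s²-8·s+39.
The quadratic s²-8·s+39 has discriminant -92 < 0 and is irreducible over ℤ.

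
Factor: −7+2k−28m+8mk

(2k−7)(4m+1)

Group as (8mk−28m) + (2k−7) = 4m(2k−7) + (2k−7).
Both groups share the factor (2k−7).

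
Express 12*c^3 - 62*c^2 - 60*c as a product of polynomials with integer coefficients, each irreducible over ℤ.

2*c*(6*c + 5)*(c - 6)

Pull out the common factor 2*c, then factor the remaining trinomial.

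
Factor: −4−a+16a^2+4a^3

Trying the rational-root candidates, a = −1/2 is a root, so (2a+1) divides it; the quotient is 2a^2+7a−4.
The remaining quadratic factors as (2a−1)(a+4).

(2a+1)(2a−1)(a+4)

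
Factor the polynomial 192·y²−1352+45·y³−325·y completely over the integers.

Among the possible rational roots, y = 8/3 is a root, giving the factor (3·y−8) and quotient 15·y²+104·y+169.
The remaining quadratic factors as (3·y+13)(5·y+13).

(3·y+13)·(3·y−8)·(5·y+13)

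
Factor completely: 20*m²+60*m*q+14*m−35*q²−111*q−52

(10*m−5*q−13)*(2*m+7*q+4)

Group: 10*m*(2*m+7*q+4) + (−5*q−13)*(2*m+7*q+4); both groups contain (2*m+7*q+4).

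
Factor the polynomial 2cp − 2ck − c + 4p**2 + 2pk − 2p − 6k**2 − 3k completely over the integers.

(2p − 2k − 1)(c + 2p + 3k)

Group: c(2p − 2k − 1) + (2p + 3k)(2p − 2k − 1); both groups contain (2p − 2k − 1).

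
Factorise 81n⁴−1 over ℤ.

(3n)⁴ − (1)⁴ = ((3n)² − (1)²)((3n)² + (1)²); the first factor splits again, the second (9n²+1) is irreducible.

(3n+1)(3n−1)(9n²+1)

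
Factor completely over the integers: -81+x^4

Substitute u = x^2 to get a quadratic in u, then factor.
x^2+9 is irreducible over ℤ (sum of squares).
x^2-9 is a difference of squares.

(x+3)*(x-3)*(x^2+9)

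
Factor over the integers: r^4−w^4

Write as (r^2)² − (w^2)², then factor r^2−w^2 once more.

(r+w)(r−w)(r^2+w^2)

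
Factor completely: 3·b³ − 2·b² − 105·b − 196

(3·b + 7)·(b + 4)·(b − 7)

Trying the rational-root candidates, b = −7/3 is a root, so (3·b + 7) divides it; the quotient is b² − 3·b − 28.
The remaining quadratic factors as (b − 7)(b + 4).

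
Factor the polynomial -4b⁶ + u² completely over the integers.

-(2b³ + u)(2b³ - u)

Recognize a difference of squares with the parts u and 2b³.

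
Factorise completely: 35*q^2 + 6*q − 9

(5*q + 3)*(7*q − 3)

Need a pair with product 35·(−9) = −315 and sum 6: that's 21 and −15.
Split the middle term: 35*q^2 + 21*q − 15*q − 9 = 7*q*(5*q + 3) − 3*(5*q + 3).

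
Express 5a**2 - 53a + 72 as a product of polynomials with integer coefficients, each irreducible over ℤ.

Need a pair with product 5·72 = 360 and sum -53: that's -8 and -45.
Split the middle term: 5a**2 - 8a - 45a + 72 = a(5a - 8) - 9(5a - 8).

(5a - 8)(a - 9)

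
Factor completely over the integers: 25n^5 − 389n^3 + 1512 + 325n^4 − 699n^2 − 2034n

Among the possible rational roots, n = 12/5 is a root, so (5n − 12) is a factor; dividing leaves 5n^4 + 77n^3 + 107n^2 + 117n − 126.
Next, n = 3/5 is a root, so (5n − 3) divides it; the quotient is n^3 + 16n^2 + 31n + 42.
Continuing, n = −14 is a root, giving the factor (n + 14) and quotient n^2 + 2n + 3.
The quadratic n^2 + 2n + 3 has discriminant −8 < 0 and is irreducible over ℤ.

(5n − 12)(5n − 3)(n + 14)(n^2 + 2n + 3)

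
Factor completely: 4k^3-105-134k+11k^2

(4k+3)(k+7)(k-5)

Trying the rational-root candidates, k = -7 is a root, so (k+7) is a factor; dividing leaves 4k^2-17k-15.
The remaining quadratic factors as (4k+3)(k-5).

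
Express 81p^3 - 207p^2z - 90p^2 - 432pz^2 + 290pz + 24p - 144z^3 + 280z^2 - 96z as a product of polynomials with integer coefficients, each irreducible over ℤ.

Group: 9p(9p^2 - 32pz - 6p - 16z^2 + 24z) + (9z - 4)(9p^2 - 32pz - 6p - 16z^2 + 24z); both groups contain (9p^2 - 32pz - 6p - 16z^2 + 24z), so (9p + 9z - 4) is a factor with cofactor 9p^2 - 32pz - 6p - 16z^2 + 24z.
The cofactor groups again: 9p^2 - 32pz - 6p - 16z^2 + 24z = p(9p + 4z - 6) - 4z(9p + 4z - 6); both groups contain (9p + 4z - 6), giving (p - 4z)(9p + 4z - 6).

(9p + 4z - 6)(9p + 9z - 4)(p - 4z)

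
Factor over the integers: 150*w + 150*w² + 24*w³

6*w*(4*w + 5)*(w + 5)

Pull out the common factor 6*w, then factor the remaining trinomial.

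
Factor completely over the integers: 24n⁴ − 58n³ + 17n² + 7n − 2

(2n − 1)(3n + 1)(4n − 1)(n − 2)

Trying the rational-root candidates, n = 2 is a root, giving the factor (n − 2) and quotient 24n³ − 10n² − 3n + 1.
Then n = −1/3 is a root, so (3n + 1) is a factor; dividing leaves 8n² − 6n + 1.
The remaining quadratic factors as (2n − 1)(4n − 1).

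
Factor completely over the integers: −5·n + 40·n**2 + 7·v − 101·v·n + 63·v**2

Group: 9·v·(7·v − 5·n) + (−8·n + 1)·(7·v − 5·n); both groups contain (7·v − 5·n).

(7·v − 5·n)·(9·v − 8·n + 1)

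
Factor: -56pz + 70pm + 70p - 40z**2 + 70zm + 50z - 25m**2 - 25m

-(14p + 10z - 5m)(4z - 5m - 5)

Group: -4z(14p + 10z - 5m) + (5m + 5)(14p + 10z - 5m); both groups contain (14p + 10z - 5m).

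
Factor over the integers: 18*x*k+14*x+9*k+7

Group as (18*x*k+14*x) + (9*k+7) = 2*x*(9*k+7) + (9*k+7).
Both groups share the factor (9*k+7).

(2*x+1)*(9*k+7)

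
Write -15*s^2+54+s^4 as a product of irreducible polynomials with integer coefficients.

(s+3)*(s-3)*(s^2-6)

Substitute u = s^2 to get a quadratic in u, then factor.
s^2-6 is irreducible over ℤ (6 is not a perfect square).
s^2-9 is a difference of squares.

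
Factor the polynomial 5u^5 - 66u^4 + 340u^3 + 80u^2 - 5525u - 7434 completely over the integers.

By the rational root theorem, u = -2 is a root, giving the factor (u + 2) and quotient 5u^4 - 76u^3 + 492u^2 - 904u - 3717.
Continuing, u = -9/5 is a root, so (5u + 9) is a factor; dividing leaves u^3 - 17u^2 + 129u - 413.
Next, u = 7 is a root, giving the factor (u - 7) and quotient u^2 - 10u + 59.
The quadratic u^2 - 10u + 59 has discriminant -136 < 0 and is irreducible over ℤ.

(5u + 9)(u + 2)(u - 7)(u^2 - 10u + 59)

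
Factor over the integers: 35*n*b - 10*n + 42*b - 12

(5*n + 6)*(7*b - 2)

Group as (35*n*b - 10*n) + (42*b - 12) = 5*n*(7*b - 2) + 6*(7*b - 2).
Both groups share the factor (7*b - 2).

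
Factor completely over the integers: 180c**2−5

5(6c+1)(6c−1)

Pull out the common factor 5; 36c**2−1 is a difference of squares.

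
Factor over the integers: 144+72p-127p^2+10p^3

(2p-3)(5p+4)(p-12)

Among the possible rational roots, p = 3/2 is a root, so (2p-3) divides it; the quotient is 5p^2-56p-48.
The remaining quadratic factors as (p-12)(5p+4).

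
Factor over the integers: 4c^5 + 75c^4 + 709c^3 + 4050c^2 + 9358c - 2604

Among the possible rational roots, c = -7 is a root, so (c + 7) is a factor; dividing leaves 4c^4 + 47c^3 + 380c^2 + 1390c - 372.
Next, c = -6 is a root, so (c + 6) is a factor; dividing leaves 4c^3 + 23c^2 + 242c - 62.
Continuing, c = 1/4 is a root, so (4c - 1) divides it; the quotient is c^2 + 6c + 62.
The quadratic c^2 + 6c + 62 has discriminant -212 < 0 and is irreducible over ℤ.

(4c - 1)(c + 6)(c + 7)(c^2 + 6c + 62)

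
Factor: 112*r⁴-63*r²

Every term has a factor of 7*r². Then 16*r²-9 = (4*r)² − (3)².

7*r²*(4*r+3)*(4*r-3)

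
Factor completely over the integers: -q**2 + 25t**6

Recognize a difference of squares with the parts 5t**3 and q.

-(q + 5t**3)(q - 5t**3)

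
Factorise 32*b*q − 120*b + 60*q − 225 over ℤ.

(4*q − 15)*(8*b + 15)

Group as (32*b*q − 120*b) + (60*q − 225) = 8*b*(4*q − 15) + 15*(4*q − 15).
Both groups share the factor (4*q − 15).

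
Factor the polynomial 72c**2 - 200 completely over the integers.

8(3c + 5)(3c - 5)

Factor out 8, leaving 9c**2 - 25, which is a difference of two squares.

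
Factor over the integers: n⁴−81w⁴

Write as (n²)² − (9w²)², then factor n²−9w² once more.

(n+3w)(n−3w)(n²+9w²)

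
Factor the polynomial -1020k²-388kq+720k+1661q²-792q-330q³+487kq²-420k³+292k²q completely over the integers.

-(10k-11q)(14k+15q-8)(3k-2q+9)

Group: 14k(-30k²+53kq-90k-22q²+99q) + (15q-8)(-30k²+53kq-90k-22q²+99q); both groups contain (-30k²+53kq-90k-22q²+99q), so (14k+15q-8) is a factor with cofactor -30k²+53kq-90k-22q²+99q.
The cofactor groups again: -30k²+53kq-90k-22q²+99q = -10k(3k-2q+9) + 11q(3k-2q+9); both groups contain (3k-2q+9), giving -(10k-11q)(3k-2q+9).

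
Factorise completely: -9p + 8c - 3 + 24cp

Group as (24cp + 8c) + (-9p - 3) = 8c(3p + 1) - 3(3p + 1).
Both groups share the factor (3p + 1).

(3p + 1)(8c - 3)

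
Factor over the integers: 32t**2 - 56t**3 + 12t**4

Pull out the common factor 4t**2, then factor the remaining trinomial.

4t**2(3t - 2)(t - 4)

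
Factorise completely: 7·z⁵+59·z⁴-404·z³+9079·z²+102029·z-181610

(7·z-11)·(z+10)·(z+13)·(z²-13·z+127)

Testing divisors of the constant over divisors of the leading coefficient, z = 11/7 is a root, so (7·z-11) divides it; the quotient is z⁴+10·z³-42·z²+1231·z+16510.
Then z = -10 is a root, so (z+10) is a factor; dividing leaves z³-42·z+1651.
Then z = -13 is a root, so (z+13) divides it; the quotient is z²-13·z+127.
The quadratic z²-13·z+127 has discriminant -339 < 0 and is irreducible over ℤ.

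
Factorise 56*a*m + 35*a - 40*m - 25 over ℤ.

Group as (56*a*m + 35*a) + (-40*m - 25) = 7*a*(8*m + 5) - 5*(8*m + 5).
Both groups share the factor (8*m + 5).

(7*a - 5)*(8*m + 5)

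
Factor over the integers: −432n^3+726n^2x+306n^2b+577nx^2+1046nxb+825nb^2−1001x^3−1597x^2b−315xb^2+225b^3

−(8n−13x−15b)(9n−11x+3b)(6n+7x+5b)

Group: 9n(−48n^2+22nx+50nb+91x^2+170xb+75b^2) + (−11x+3b)(−48n^2+22nx+50nb+91x^2+170xb+75b^2); both groups contain (−48n^2+22nx+50nb+91x^2+170xb+75b^2), so (9n−11x+3b) is a factor with cofactor −48n^2+22nx+50nb+91x^2+170xb+75b^2.
The cofactor groups again: −48n^2+22nx+50nb+91x^2+170xb+75b^2 = −6n(8n−13x−15b) + (−7x−5b)(8n−13x−15b); both groups contain (8n−13x−15b), giving −(6n+7x+5b)(8n−13x−15b).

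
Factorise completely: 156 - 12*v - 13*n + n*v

Group as (n*v - 13*n) + (-12*v + 156) = n*(v - 13) - 12*(v - 13).
Both groups share the factor (v - 13).

(n - 12)*(v - 13)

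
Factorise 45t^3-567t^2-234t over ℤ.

9t(5t+2)(t-13)

Pull out the common factor 9t, then factor the remaining trinomial.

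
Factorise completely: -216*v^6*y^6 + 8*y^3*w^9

Factor out 8*y^3 first: what remains is -27*v^6*y^3 + w^9.
Recognize a difference of cubes with the parts w^3 and 3*v^2*y.

-8*y^3*(3*v^2*y - w^3)*(9*v^4*y^2 + 3*v^2*y*w^3 + w^6)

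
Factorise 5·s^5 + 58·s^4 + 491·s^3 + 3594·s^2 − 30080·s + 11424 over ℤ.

(5·s − 2)·(s + 12)·(s − 4)·(s^2 + 4·s + 119)

Trying the rational-root candidates, s = 2/5 is a root, giving the factor (5·s − 2) and quotient s^4 + 12·s^3 + 103·s^2 + 760·s − 5712.
Next, s = −12 is a root, so (s + 12) divides it; the quotient is s^3 + 103·s − 476.
Continuing, s = 4 is a root, so (s − 4) divides it; the quotient is s^2 + 4·s + 119.
The quadratic s^2 + 4·s + 119 has discriminant −460 < 0 and is irreducible over ℤ.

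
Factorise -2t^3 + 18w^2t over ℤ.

Every term has a factor of 2t. Then 9w^2 - t^2 = (3w)² − (t)².

2t(3w - t)(3w + t)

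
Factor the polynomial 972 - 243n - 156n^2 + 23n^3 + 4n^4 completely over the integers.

(4n - 9)(n + 3)(n + 9)(n - 4)

By the rational root theorem, n = 4 is a root, so (n - 4) divides it; the quotient is 4n^3 + 39n^2 - 243.
Then n = -9 is a root, so (n + 9) divides it; the quotient is 4n^2 + 3n - 27.
The remaining quadratic factors as (4n - 9)(n + 3).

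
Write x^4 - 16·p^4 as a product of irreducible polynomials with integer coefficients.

Difference of squares twice: with A = x and B = 2·p, A⁴ − B⁴ = (A² − B²)(A² + B²), and A² − B² factors again.

(x - 2·p)·(x + 2·p)·(x^2 + 4·p^2)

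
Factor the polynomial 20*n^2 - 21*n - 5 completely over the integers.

(4*n - 5)*(5*n + 1)

Need a pair with product 20·(-5) = -100 and sum -21: that's -25 and 4.
Split the middle term: 20*n^2 - 25*n + 4*n - 5 = 5*n*(4*n - 5) + (4*n - 5).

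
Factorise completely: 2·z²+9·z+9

(2·z+3)·(z+3)

Need a pair with product 2·9 = 18 and sum 9: that's 3 and 6.
Split the middle term: 2·z²+3·z + 6·z+9 = z·(2·z+3) + 3·(2·z+3).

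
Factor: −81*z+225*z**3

Pull out the common factor 9*z; 25*z**2−9 is a difference of squares.

9*z*(5*z+3)*(5*z−3)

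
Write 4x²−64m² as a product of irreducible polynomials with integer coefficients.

Factor out 4, leaving x²−16m², which is a difference of two squares.

4(x−4m)(x+4m)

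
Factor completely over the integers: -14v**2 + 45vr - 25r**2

-(2v - 5r)(7v - 5r)

Group: -2v(7v - 5r) + 5r(7v - 5r); both groups contain (7v - 5r).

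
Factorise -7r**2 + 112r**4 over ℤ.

7r**2(4r + 1)(4r - 1)

Every term has a factor of 7r**2. Then 16r**2 - 1 = (4r)² − (1)².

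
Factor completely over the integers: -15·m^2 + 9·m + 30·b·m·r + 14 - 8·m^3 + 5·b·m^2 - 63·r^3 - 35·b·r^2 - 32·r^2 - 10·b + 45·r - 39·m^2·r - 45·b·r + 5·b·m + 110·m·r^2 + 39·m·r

(5·b - 8·m + 9·r - 7)·(m + 7·r + 2)·(m - r - 1)

Group: m·(5·b·m - 5·b·r - 5·b - 8·m^2 + 17·m·r + m - 9·r^2 - 2·r + 7) + (7·r + 2)·(5·b·m - 5·b·r - 5·b - 8·m^2 + 17·m·r + m - 9·r^2 - 2·r + 7); both groups contain (5·b·m - 5·b·r - 5·b - 8·m^2 + 17·m·r + m - 9·r^2 - 2·r + 7), so (m + 7·r + 2) is a factor with cofactor 5·b·m - 5·b·r - 5·b - 8·m^2 + 17·m·r + m - 9·r^2 - 2·r + 7.
The cofactor groups again: 5·b·m - 5·b·r - 5·b - 8·m^2 + 17·m·r + m - 9·r^2 - 2·r + 7 = 5·b·(m - r - 1) + (-8·m + 9·r - 7)·(m - r - 1); both groups contain (m - r - 1), giving (5·b - 8·m + 9·r - 7)·(m - r - 1).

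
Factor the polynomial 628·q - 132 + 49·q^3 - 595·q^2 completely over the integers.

Trying the rational-root candidates, q = 6/7 is a root, so (7·q - 6) divides it; the quotient is 7·q^2 - 79·q + 22.
The remaining quadratic factors as (q - 11)(7·q - 2).

(7·q - 2)·(7·q - 6)·(q - 11)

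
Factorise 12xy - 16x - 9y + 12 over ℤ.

Group as (12xy - 16x) + (-9y + 12) = 4x(3y - 4) - 3(3y - 4).
Both groups share the factor (3y - 4).

(3y - 4)(4x - 3)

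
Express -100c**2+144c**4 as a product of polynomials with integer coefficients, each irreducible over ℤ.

4c**2(6c+5)(6c-5)

Factor out 4c**2, leaving 36c**2-25, which is a difference of two squares.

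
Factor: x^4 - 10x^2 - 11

Substitute u = x^2 to get a quadratic in u, then factor.
x^2 - 11 is irreducible over ℤ (11 is not a perfect square).
x^2 + 1 is irreducible over ℤ (sum of squares).

(x^2 + 1)(x^2 - 11)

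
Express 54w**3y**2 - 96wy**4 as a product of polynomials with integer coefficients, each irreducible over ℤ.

6wy**2(3w + 4y)(3w - 4y)

Factor out 6wy**2, leaving 9w**2 - 16y**2, which is a difference of two squares.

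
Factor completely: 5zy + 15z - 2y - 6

(5z - 2)(y + 3)

Group as (5zy + 15z) + (-2y - 6) = 5z(y + 3) - 2(y + 3).
Both groups share the factor (y + 3).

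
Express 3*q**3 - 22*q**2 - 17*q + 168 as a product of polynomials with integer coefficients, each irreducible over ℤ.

Testing divisors of the constant over divisors of the leading coefficient, q = -8/3 is a root, so (3*q + 8) is a factor; dividing leaves q**2 - 10*q + 21.
The remaining quadratic factors as (q - 7)(q - 3).

(3*q + 8)*(q - 3)*(q - 7)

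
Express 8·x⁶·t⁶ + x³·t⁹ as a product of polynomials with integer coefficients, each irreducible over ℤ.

Pull out the common factor x³·t⁶, leaving 8·x³ + t³.
Recognize a sum of cubes with the parts 2·x and t.

t⁶·x³·(2·x + t)·(4·x² - 2·x·t + t²)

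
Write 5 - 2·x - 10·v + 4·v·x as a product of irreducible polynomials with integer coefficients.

(2·v - 1)·(2·x - 5)

Group as (4·v·x - 10·v) + (-2·x + 5) = 2·v·(2·x - 5) - (2·x - 5).
Both groups share the factor (2·x - 5).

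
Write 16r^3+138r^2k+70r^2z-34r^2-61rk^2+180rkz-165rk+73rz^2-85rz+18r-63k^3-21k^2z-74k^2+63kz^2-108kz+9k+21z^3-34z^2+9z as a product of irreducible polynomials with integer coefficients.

(8r-7k+7z-9)(r+9k+3z-1)(2r+k+z)

Group: 8r(2r^2+19rk+7rz-2r+9k^2+12kz-k+3z^2-z) + (-7k+7z-9)(2r^2+19rk+7rz-2r+9k^2+12kz-k+3z^2-z); both groups contain (2r^2+19rk+7rz-2r+9k^2+12kz-k+3z^2-z), so (8r-7k+7z-9) is a factor with cofactor 2r^2+19rk+7rz-2r+9k^2+12kz-k+3z^2-z.
The cofactor groups again: 2r^2+19rk+7rz-2r+9k^2+12kz-k+3z^2-z = 2r(r+9k+3z-1) + (k+z)(r+9k+3z-1); both groups contain (r+9k+3z-1), giving (2r+k+z)(r+9k+3z-1).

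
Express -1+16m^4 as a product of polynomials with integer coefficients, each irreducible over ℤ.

Write as (4m^2)² − (1)², then factor 4m^2-1 once more.

(2m+1)(2m-1)(4m^2+1)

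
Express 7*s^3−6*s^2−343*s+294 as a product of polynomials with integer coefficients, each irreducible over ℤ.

Among the possible rational roots, s = 6/7 is a root, giving the factor (7*s−6) and quotient s^2−49.
The remaining quadratic factors as (s−7)(s+7).

(7*s−6)*(s+7)*(s−7)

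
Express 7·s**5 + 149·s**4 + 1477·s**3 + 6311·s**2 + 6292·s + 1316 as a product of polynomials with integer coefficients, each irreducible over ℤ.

Testing divisors of the constant over divisors of the leading coefficient, s = −7 is a root, so (s + 7) divides it; the quotient is 7·s**4 + 100·s**3 + 777·s**2 + 872·s + 188.
Then s = −2/7 is a root, so (7·s + 2) is a factor; dividing leaves s**3 + 14·s**2 + 107·s + 94.
Then s = −1 is a root, so (s + 1) is a factor; dividing leaves s**2 + 13·s + 94.
The quadratic s**2 + 13·s + 94 has discriminant −207 < 0 and is irreducible over ℤ.

(7·s + 2)·(s + 1)·(s + 7)·(s**2 + 13·s + 94)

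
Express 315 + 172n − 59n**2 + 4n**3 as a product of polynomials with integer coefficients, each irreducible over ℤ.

Among the possible rational roots, n = −5/4 is a root, giving the factor (4n + 5) and quotient n**2 − 16n + 63.
The remaining quadratic factors as (n − 7)(n − 9).

(4n + 5)(n − 7)(n − 9)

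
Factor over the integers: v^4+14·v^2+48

Substitute u = v^2 to get a quadratic in u, then factor.
v^2+6 is irreducible over ℤ (always positive, so no real roots).
v^2+8 is irreducible over ℤ (always positive, so no real roots).

(v^2+6)·(v^2+8)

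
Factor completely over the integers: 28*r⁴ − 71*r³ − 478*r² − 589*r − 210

Trying the rational-root candidates, r = −1 is a root, so (r + 1) is a factor; dividing leaves 28*r³ − 99*r² − 379*r − 210.
Next, r = −7/4 is a root, so (4*r + 7) divides it; the quotient is 7*r² − 37*r − 30.
The remaining quadratic factors as (7*r + 5)(r − 6).

(4*r + 7)*(7*r + 5)*(r + 1)*(r − 6)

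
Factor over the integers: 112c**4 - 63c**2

7c**2(4c + 3)(4c - 3)

Factor out 7c**2, leaving 16c**2 - 9, which is a difference of two squares.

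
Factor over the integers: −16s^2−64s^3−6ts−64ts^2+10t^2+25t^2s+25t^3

Group: 5t(5t^2−3ts−8s^2) + (8s+2)(5t^2−3ts−8s^2); both groups contain (5t^2−3ts−8s^2), so (5t+8s+2) is a factor with cofactor 5t^2−3ts−8s^2.
The cofactor groups again: 5t^2−3ts−8s^2 = 5t(t+s) − 8s(t+s); both groups contain (t+s), giving (5t−8s)(t+s).

(5t−8s)(5t+8s+2)(t+s)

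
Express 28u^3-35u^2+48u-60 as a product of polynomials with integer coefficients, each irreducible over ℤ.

(4u-5)(7u^2+12)

Group as (28u^3+48u) + (-35u^2-60) = 4u(7u^2+12) - 5(7u^2+12).
Both groups share the factor (7u^2+12).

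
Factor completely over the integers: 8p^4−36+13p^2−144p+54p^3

By the rational root theorem, p = −2 is a root, giving the factor (p+2) and quotient 8p^3+38p^2−63p−18.
Continuing, p = 3/2 is a root, giving the factor (2p−3) and quotient 4p^2+25p+6.
The remaining quadratic factors as (p+6)(4p+1).

(2p−3)(4p+1)(p+2)(p+6)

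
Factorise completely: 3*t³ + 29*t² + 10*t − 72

(3*t − 4)*(t + 2)*(t + 9)

By the rational root theorem, t = 4/3 is a root, so (3*t − 4) is a factor; dividing leaves t² + 11*t + 18.
The remaining quadratic factors as (t + 2)(t + 9).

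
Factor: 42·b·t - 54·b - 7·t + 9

(6·b - 1)·(7·t - 9)

Group as (42·b·t - 54·b) + (-7·t + 9) = 6·b·(7·t - 9) - (7·t - 9).
Both groups share the factor (7·t - 9).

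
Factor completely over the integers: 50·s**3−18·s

2·s·(5·s+3)·(5·s−3)

Every term has a factor of 2·s. Then 25·s**2−9 = (5·s)² − (3)².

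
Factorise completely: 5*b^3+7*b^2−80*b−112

Among the possible rational roots, b = 4 is a root, so (b−4) is a factor; dividing leaves 5*b^2+27*b+28.
The remaining quadratic factors as (b+4)(5*b+7).

(5*b+7)*(b+4)*(b−4)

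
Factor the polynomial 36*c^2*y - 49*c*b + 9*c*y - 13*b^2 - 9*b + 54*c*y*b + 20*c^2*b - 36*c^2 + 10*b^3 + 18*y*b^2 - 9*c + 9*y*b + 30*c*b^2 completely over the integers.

Group: c*(36*c*y + 20*c*b - 36*c + 18*y*b + 9*y + 10*b^2 - 13*b - 9) + b*(36*c*y + 20*c*b - 36*c + 18*y*b + 9*y + 10*b^2 - 13*b - 9); both groups contain (36*c*y + 20*c*b - 36*c + 18*y*b + 9*y + 10*b^2 - 13*b - 9), so (c + b) is a factor with cofactor 36*c*y + 20*c*b - 36*c + 18*y*b + 9*y + 10*b^2 - 13*b - 9.
The cofactor groups again: 36*c*y + 20*c*b - 36*c + 18*y*b + 9*y + 10*b^2 - 13*b - 9 = 4*c*(9*y + 5*b - 9) + (2*b + 1)*(9*y + 5*b - 9); both groups contain (9*y + 5*b - 9), giving (4*c + 2*b + 1)*(9*y + 5*b - 9).

(4*c + 2*b + 1)*(9*y + 5*b - 9)*(c + b)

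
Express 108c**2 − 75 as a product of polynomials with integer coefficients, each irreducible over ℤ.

Factor out 3, leaving 36c**2 − 25, which is a difference of two squares.

3(6c + 5)(6c − 5)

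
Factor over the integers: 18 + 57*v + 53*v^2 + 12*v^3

Testing divisors of the constant over divisors of the leading coefficient, v = -2/3 is a root, so (3*v + 2) is a factor; dividing leaves 4*v^2 + 15*v + 9.
The remaining quadratic factors as (4*v + 3)(v + 3).

(3*v + 2)*(4*v + 3)*(v + 3)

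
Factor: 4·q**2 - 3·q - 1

Need a pair with product 4·(-1) = -4 and sum -3: that's -4 and 1.
Split the middle term: 4·q**2 - 4·q + q - 1 = 4·q·(q - 1) + (q - 1).

(4·q + 1)·(q - 1)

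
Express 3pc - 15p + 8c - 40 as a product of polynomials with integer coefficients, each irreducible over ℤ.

Group as (3pc - 15p) + (8c - 40) = 3p(c - 5) + 8(c - 5).
Both groups share the factor (c - 5).

(3p + 8)(c - 5)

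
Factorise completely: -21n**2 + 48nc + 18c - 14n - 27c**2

Group: -3n(7n - 9c) + (3c - 2)(7n - 9c); both groups contain (7n - 9c).

-(3n - 3c + 2)(7n - 9c)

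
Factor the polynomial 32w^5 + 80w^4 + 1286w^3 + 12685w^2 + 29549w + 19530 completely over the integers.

Trying the rational-root candidates, w = −5/4 is a root, so (4w + 5) is a factor; dividing leaves 8w^4 + 10w^3 + 309w^2 + 2785w + 3906.
Next, w = −7/4 is a root, so (4w + 7) divides it; the quotient is 2w^3 − w^2 + 79w + 558.
Then w = −9/2 is a root, so (2w + 9) divides it; the quotient is w^2 − 5w + 62.
The quadratic w^2 − 5w + 62 has discriminant −223 < 0 and is irreducible over ℤ.

(2w + 9)(4w + 5)(4w + 7)(w^2 − 5w + 62)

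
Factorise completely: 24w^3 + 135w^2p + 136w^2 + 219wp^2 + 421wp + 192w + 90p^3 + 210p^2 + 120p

(w + 3p + 3)(8w + 5p)(3w + 6p + 8)

Group: 3w(8w^2 + 29wp + 24w + 15p^2 + 15p) + (6p + 8)(8w^2 + 29wp + 24w + 15p^2 + 15p); both groups contain (8w^2 + 29wp + 24w + 15p^2 + 15p), so (3w + 6p + 8) is a factor with cofactor 8w^2 + 29wp + 24w + 15p^2 + 15p.
The cofactor groups again: 8w^2 + 29wp + 24w + 15p^2 + 15p = 8w(w + 3p + 3) + 5p(w + 3p + 3); both groups contain (w + 3p + 3), giving (8w + 5p)(w + 3p + 3).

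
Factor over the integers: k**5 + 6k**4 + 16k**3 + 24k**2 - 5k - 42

(k + 2)(k + 3)(k - 1)(k**2 + 2k + 7)

By the rational root theorem, k = -2 is a root, giving the factor (k + 2) and quotient k**4 + 4k**3 + 8k**2 + 8k - 21.
Then k = 1 is a root, so (k - 1) is a factor; dividing leaves k**3 + 5k**2 + 13k + 21.
Then k = -3 is a root, giving the factor (k + 3) and quotient k**2 + 2k + 7.
The quadratic k**2 + 2k + 7 has discriminant -24 < 0 and is irreducible over ℤ.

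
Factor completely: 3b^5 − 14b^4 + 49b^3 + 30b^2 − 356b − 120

(3b + 1)(b + 2)(b − 3)(b^2 − 4b + 20)

Trying the rational-root candidates, b = 3 is a root, so (b − 3) divides it; the quotient is 3b^4 − 5b^3 + 34b^2 + 132b + 40.
Next, b = −2 is a root, so (b + 2) is a factor; dividing leaves 3b^3 − 11b^2 + 56b + 20.
Next, b = −1/3 is a root, so (3b + 1) divides it; the quotient is b^2 − 4b + 20.
The quadratic b^2 − 4b + 20 has discriminant −64 < 0 and is irreducible over ℤ.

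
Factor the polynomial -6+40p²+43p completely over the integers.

(5p+6)(8p-1)

Need a pair with product 40·(-6) = -240 and sum 43: that's 48 and -5.
Split the middle term: 40p²+48p - 5p-6 = 8p(5p+6) - (5p+6).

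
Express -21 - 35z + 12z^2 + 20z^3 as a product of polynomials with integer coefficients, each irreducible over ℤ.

Group as (20z^3 - 35z) + (12z^2 - 21) = 5z(4z^2 - 7) + 3(4z^2 - 7).
Both groups share the factor (4z^2 - 7).

(5z + 3)(4z^2 - 7)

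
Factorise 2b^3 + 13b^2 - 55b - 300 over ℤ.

(2b + 15)(b + 4)(b - 5)

By the rational root theorem, b = -4 is a root, so (b + 4) divides it; the quotient is 2b^2 + 5b - 75.
The remaining quadratic factors as (2b + 15)(b - 5).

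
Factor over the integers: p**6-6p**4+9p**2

Pull out the common factor p**2, leaving p**4-6p**2+9.
Recognize a perfect-square trinomial with the parts p**2 and 3.

p**2(p**2-3)**2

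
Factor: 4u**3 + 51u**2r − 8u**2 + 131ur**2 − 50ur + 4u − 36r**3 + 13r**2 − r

(4u − r)(u + 4r − 1)(u + 9r − 1)

Group: u(4u**2 + 35ur − 4u − 9r**2 + r) + (4r − 1)(4u**2 + 35ur − 4u − 9r**2 + r); both groups contain (4u**2 + 35ur − 4u − 9r**2 + r), so (u + 4r − 1) is a factor with cofactor 4u**2 + 35ur − 4u − 9r**2 + r.
The cofactor groups again: 4u**2 + 35ur − 4u − 9r**2 + r = 4u(u + 9r − 1) − r(u + 9r − 1); both groups contain (u + 9r − 1), giving (4u − r)(u + 9r − 1).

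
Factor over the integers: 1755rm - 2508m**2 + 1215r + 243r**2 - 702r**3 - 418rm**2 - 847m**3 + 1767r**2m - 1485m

Group: 13r(-54r**2 + 165rm + 81r - 121m**2 - 99m) + (7m + 15)(-54r**2 + 165rm + 81r - 121m**2 - 99m); both groups contain (-54r**2 + 165rm + 81r - 121m**2 - 99m), so (13r + 7m + 15) is a factor with cofactor -54r**2 + 165rm + 81r - 121m**2 - 99m.
The cofactor groups again: -54r**2 + 165rm + 81r - 121m**2 - 99m = -6r(9r - 11m) + (11m + 9)(9r - 11m); both groups contain (9r - 11m), giving -(6r - 11m - 9)(9r - 11m).

-(6r - 11m - 9)(9r - 11m)(13r + 7m + 15)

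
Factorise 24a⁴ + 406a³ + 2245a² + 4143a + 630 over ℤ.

By the rational root theorem, a = -15/4 is a root, so (4a + 15) divides it; the quotient is 6a³ + 79a² + 265a + 42.
Continuing, a = -1/6 is a root, giving the factor (6a + 1) and quotient a² + 13a + 42.
The remaining quadratic factors as (a + 7)(a + 6).

(4a + 15)(6a + 1)(a + 6)(a + 7)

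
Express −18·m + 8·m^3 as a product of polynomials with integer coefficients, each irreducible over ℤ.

2·m·(2·m + 3)·(2·m − 3)

Factor out 2·m, leaving 4·m^2 − 9, which is a difference of two squares.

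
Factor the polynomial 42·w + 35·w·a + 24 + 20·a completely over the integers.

(5·a + 6)·(7·w + 4)

Group as (35·w·a + 42·w) + (20·a + 24) = 7·w·(5·a + 6) + 4·(5·a + 6).
Both groups share the factor (5·a + 6).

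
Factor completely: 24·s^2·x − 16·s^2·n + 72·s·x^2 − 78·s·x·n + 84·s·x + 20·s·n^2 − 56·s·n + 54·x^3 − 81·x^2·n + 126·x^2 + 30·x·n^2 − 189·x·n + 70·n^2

Group: 4·s·(6·s·x − 4·s·n + 9·x^2 − 6·x·n + 21·x − 14·n) + (6·x − 5·n)·(6·s·x − 4·s·n + 9·x^2 − 6·x·n + 21·x − 14·n); both groups contain (6·s·x − 4·s·n + 9·x^2 − 6·x·n + 21·x − 14·n), so (4·s + 6·x − 5·n) is a factor with cofactor 6·s·x − 4·s·n + 9·x^2 − 6·x·n + 21·x − 14·n.
The cofactor groups again: 6·s·x − 4·s·n + 9·x^2 − 6·x·n + 21·x − 14·n = 2·s·(3·x − 2·n) + (3·x + 7)·(3·x − 2·n); both groups contain (3·x − 2·n), giving (2·s + 3·x + 7)·(3·x − 2·n).

(3·x − 2·n)·(4·s + 6·x − 5·n)·(2·s + 3·x + 7)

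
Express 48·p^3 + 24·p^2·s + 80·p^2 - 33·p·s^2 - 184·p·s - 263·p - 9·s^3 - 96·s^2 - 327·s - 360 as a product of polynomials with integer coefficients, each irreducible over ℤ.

(3·p + 3·s + 8)·(4·p + s + 5)·(4·p - 3·s - 9)

Group: 3·p·(16·p^2 - 8·p·s - 16·p - 3·s^2 - 24·s - 45) + (3·s + 8)·(16·p^2 - 8·p·s - 16·p - 3·s^2 - 24·s - 45); both groups contain (16·p^2 - 8·p·s - 16·p - 3·s^2 - 24·s - 45), so (3·p + 3·s + 8) is a factor with cofactor 16·p^2 - 8·p·s - 16·p - 3·s^2 - 24·s - 45.
The cofactor groups again: 16·p^2 - 8·p·s - 16·p - 3·s^2 - 24·s - 45 = 4·p·(4·p + s + 5) + (-3·s - 9)·(4·p + s + 5); both groups contain (4·p + s + 5), giving (4·p - 3·s - 9)·(4·p + s + 5).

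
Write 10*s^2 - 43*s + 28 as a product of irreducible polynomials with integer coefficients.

(2*s - 7)*(5*s - 4)

Need a pair with product 10·28 = 280 and sum -43: that's -35 and -8.
Split the middle term: 10*s^2 - 35*s - 8*s + 28 = 5*s*(2*s - 7) - 4*(2*s - 7).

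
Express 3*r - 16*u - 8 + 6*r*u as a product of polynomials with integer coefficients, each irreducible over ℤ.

(2*u + 1)*(3*r - 8)

Group as (6*r*u + 3*r) + (-16*u - 8) = 3*r*(2*u + 1) - 8*(2*u + 1).
Both groups share the factor (2*u + 1).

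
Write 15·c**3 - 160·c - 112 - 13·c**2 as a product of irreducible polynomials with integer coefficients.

(3·c + 7)·(5·c + 4)·(c - 4)

Testing divisors of the constant over divisors of the leading coefficient, c = 4 is a root, so (c - 4) divides it; the quotient is 15·c**2 + 47·c + 28.
The remaining quadratic factors as (3·c + 7)(5·c + 4).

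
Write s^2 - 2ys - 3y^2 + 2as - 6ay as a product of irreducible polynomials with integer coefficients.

-(3y - s)(2a + y + s)

Group: -3y(2a + y + s) + s(2a + y + s); both groups contain (2a + y + s).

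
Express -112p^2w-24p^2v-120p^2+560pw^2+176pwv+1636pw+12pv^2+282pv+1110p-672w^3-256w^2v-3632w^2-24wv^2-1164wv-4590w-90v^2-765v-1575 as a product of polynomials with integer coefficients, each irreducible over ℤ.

-(2p-4w-15)(14w+3v+15)(4p-12w-2v-7)

Group: 2p(-56pw-12pv-60p+168w^2+64wv+278w+6v^2+51v+105) + (-4w-15)(-56pw-12pv-60p+168w^2+64wv+278w+6v^2+51v+105); both groups contain (-56pw-12pv-60p+168w^2+64wv+278w+6v^2+51v+105), so (2p-4w-15) is a factor with cofactor -56pw-12pv-60p+168w^2+64wv+278w+6v^2+51v+105.
The cofactor groups again: -56pw-12pv-60p+168w^2+64wv+278w+6v^2+51v+105 = -14w(4p-12w-2v-7) + (-3v-15)(4p-12w-2v-7); both groups contain (4p-12w-2v-7), giving -(14w+3v+15)(4p-12w-2v-7).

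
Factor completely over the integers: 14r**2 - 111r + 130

Need a pair with product 14·130 = 1820 and sum -111: that's -91 and -20.
Split the middle term: 14r**2 - 91r - 20r + 130 = 7r(2r - 13) - 10(2r - 13).

(2r - 13)(7r - 10)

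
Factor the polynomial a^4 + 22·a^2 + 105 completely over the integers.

(a^2 + 15)·(a^2 + 7)

Substitute u = a^2 to get a quadratic in u, then factor.
a^2 + 15 is irreducible over ℤ (always positive, so no real roots).
a^2 + 7 is irreducible over ℤ (always positive, so no real roots).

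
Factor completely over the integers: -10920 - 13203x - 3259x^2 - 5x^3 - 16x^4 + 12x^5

(2x + 5)(6x + 7)(x - 8)(x^2 + 3x + 39)

Among the possible rational roots, x = -7/6 is a root, so (6x + 7) divides it; the quotient is 2x^4 - 5x^3 + 5x^2 - 549x - 1560.
Next, x = -5/2 is a root, so (2x + 5) is a factor; dividing leaves x^3 - 5x^2 + 15x - 312.
Continuing, x = 8 is a root, so (x - 8) is a factor; dividing leaves x^2 + 3x + 39.
The quadratic x^2 + 3x + 39 has discriminant -147 < 0 and is irreducible over ℤ.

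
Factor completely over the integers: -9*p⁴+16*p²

Every term has a factor of p²; factoring it out leaves -9*p²+16.
Recognize a difference of squares with the parts 4 and 3*p.

-p²*(3*p+4)*(3*p-4)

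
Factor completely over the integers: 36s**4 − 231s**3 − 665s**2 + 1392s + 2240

Among the possible rational roots, s = 7/3 is a root, so (3s − 7) is a factor; dividing leaves 12s**3 − 49s**2 − 336s − 320.
Next, s = −5/4 is a root, so (4s + 5) divides it; the quotient is 3s**2 − 16s − 64.
The remaining quadratic factors as (3s + 8)(s − 8).

(3s + 8)(3s − 7)(4s + 5)(s − 8)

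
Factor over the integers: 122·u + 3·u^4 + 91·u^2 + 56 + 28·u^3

By the rational root theorem, u = -4 is a root, so (u + 4) divides it; the quotient is 3·u^3 + 16·u^2 + 27·u + 14.
Next, u = -1 is a root, so (u + 1) divides it; the quotient is 3·u^2 + 13·u + 14.
The remaining quadratic factors as (u + 2)(3·u + 7).

(3·u + 7)·(u + 1)·(u + 2)·(u + 4)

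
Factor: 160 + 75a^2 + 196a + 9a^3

(3a + 5)(3a + 8)(a + 4)

By the rational root theorem, a = -8/3 is a root, giving the factor (3a + 8) and quotient 3a^2 + 17a + 20.
The remaining quadratic factors as (a + 4)(3a + 5).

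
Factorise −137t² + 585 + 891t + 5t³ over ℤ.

(5t + 3)(t − 13)(t − 15)

Testing divisors of the constant over divisors of the leading coefficient, t = 15 is a root, so (t − 15) is a factor; dividing leaves 5t² − 62t − 39.
The remaining quadratic factors as (t − 13)(5t + 3).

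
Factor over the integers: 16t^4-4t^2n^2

4t^2(2t-n)(2t+n)

Pull out the common factor 4t^2; 4t^2-n^2 is a difference of squares.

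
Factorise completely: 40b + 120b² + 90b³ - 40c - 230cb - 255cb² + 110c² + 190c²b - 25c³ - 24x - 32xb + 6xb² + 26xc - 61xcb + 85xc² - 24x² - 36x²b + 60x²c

Group: 3x(20xc - 12xb - 8x - 5c² + 33cb + 22c - 18b² - 24b - 8) + (5c - 5b)(20xc - 12xb - 8x - 5c² + 33cb + 22c - 18b² - 24b - 8); both groups contain (20xc - 12xb - 8x - 5c² + 33cb + 22c - 18b² - 24b - 8), so (3x + 5c - 5b) is a factor with cofactor 20xc - 12xb - 8x - 5c² + 33cb + 22c - 18b² - 24b - 8.
The cofactor groups again: 20xc - 12xb - 8x - 5c² + 33cb + 22c - 18b² - 24b - 8 = 5c(4x - c + 6b + 4) + (-3b - 2)(4x - c + 6b + 4); both groups contain (4x - c + 6b + 4), giving (5c - 3b - 2)(4x - c + 6b + 4).

(5c - 3b - 2)(3x + 5c - 5b)(4x - c + 6b + 4)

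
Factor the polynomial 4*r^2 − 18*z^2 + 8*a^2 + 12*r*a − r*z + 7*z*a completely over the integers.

(4*r − 9*z + 8*a)*(r + 2*z + a)

Group: r*(4*r − 9*z + 8*a) + (2*z + a)*(4*r − 9*z + 8*a); both groups contain (4*r − 9*z + 8*a).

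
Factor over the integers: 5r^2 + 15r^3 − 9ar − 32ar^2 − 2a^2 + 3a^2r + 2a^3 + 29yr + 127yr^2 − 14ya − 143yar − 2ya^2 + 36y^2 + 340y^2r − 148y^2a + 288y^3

(4y − 2a + r)(8y − a + 3r + 1)(9y + a + 5r)

Group: 9y(32y^2 − 20ya + 20yr + 4y + 2a^2 − 7ar − 2a + 3r^2 + r) + (a + 5r)(32y^2 − 20ya + 20yr + 4y + 2a^2 − 7ar − 2a + 3r^2 + r); both groups contain (32y^2 − 20ya + 20yr + 4y + 2a^2 − 7ar − 2a + 3r^2 + r), so (9y + a + 5r) is a factor with cofactor 32y^2 − 20ya + 20yr + 4y + 2a^2 − 7ar − 2a + 3r^2 + r.
The cofactor groups again: 32y^2 − 20ya + 20yr + 4y + 2a^2 − 7ar − 2a + 3r^2 + r = 4y(8y − a + 3r + 1) + (−2a + r)(8y − a + 3r + 1); both groups contain (8y − a + 3r + 1), giving (4y − 2a + r)(8y − a + 3r + 1).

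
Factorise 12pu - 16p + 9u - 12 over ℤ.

Group as (12pu - 16p) + (9u - 12) = 4p(3u - 4) + 3(3u - 4).
Both groups share the factor (3u - 4).

(3u - 4)(4p + 3)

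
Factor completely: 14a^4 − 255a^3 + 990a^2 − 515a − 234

(2a − 9)(7a + 2)(a − 1)(a − 13)

By the rational root theorem, a = 9/2 is a root, giving the factor (2a − 9) and quotient 7a^3 − 96a^2 + 63a + 26.
Then a = 13 is a root, so (a − 13) is a factor; dividing leaves 7a^2 − 5a − 2.
The remaining quadratic factors as (a − 1)(7a + 2).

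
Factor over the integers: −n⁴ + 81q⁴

(3q − n)(3q + n)(9q² + n²)

(3q)⁴ − (n)⁴ = ((3q)² − (n)²)((3q)² + (n)²); the first factor splits again, the second (9q² + n²) is irreducible.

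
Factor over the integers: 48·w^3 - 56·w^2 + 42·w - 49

Group as (48·w^3 + 42·w) + (-56·w^2 - 49) = 6·w·(8·w^2 + 7) - 7·(8·w^2 + 7).
Both groups share the factor (8·w^2 + 7).

(6·w - 7)·(8·w^2 + 7)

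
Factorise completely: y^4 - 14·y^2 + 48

Substitute u = y^2 to get a quadratic in u, then factor.
y^2 - 6 is irreducible over ℤ (6 is not a perfect square).
y^2 - 8 is irreducible over ℤ (8 is not a perfect square).

(y^2 - 6)·(y^2 - 8)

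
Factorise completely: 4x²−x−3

(4x+3)(x−1)

Need a pair with product 4·(−3) = −12 and sum −1: that's 3 and −4.
Split the middle term: 4x²+3x − 4x−3 = x(4x+3) − (4x+3).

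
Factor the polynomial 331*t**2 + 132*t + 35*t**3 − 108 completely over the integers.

Among the possible rational roots, t = −6/7 is a root, giving the factor (7*t + 6) and quotient 5*t**2 + 43*t − 18.
The remaining quadratic factors as (5*t − 2)(t + 9).

(5*t − 2)*(7*t + 6)*(t + 9)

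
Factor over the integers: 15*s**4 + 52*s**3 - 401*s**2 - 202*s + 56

(3*s + 2)*(5*s - 1)*(s + 7)*(s - 4)

Among the possible rational roots, s = 1/5 is a root, so (5*s - 1) is a factor; dividing leaves 3*s**3 + 11*s**2 - 78*s - 56.
Then s = -2/3 is a root, giving the factor (3*s + 2) and quotient s**2 + 3*s - 28.
The remaining quadratic factors as (s - 4)(s + 7).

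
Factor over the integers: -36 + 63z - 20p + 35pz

Group as (35pz - 20p) + (63z - 36) = 5p(7z - 4) + 9(7z - 4).
Both groups share the factor (7z - 4).

(5p + 9)(7z - 4)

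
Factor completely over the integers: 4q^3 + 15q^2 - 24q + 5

Among the possible rational roots, q = 1 is a root, giving the factor (q - 1) and quotient 4q^2 + 19q - 5.
The remaining quadratic factors as (q + 5)(4q - 1).

(4q - 1)(q + 5)(q - 1)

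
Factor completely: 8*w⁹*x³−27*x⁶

x³*(2*w³−3*x)*(4*w⁶+6*w³*x+9*x²)

Factor out x³ first: what remains is 8*w⁹−27*x³.
Recognize a difference of cubes with the parts 2*w³ and 3*x.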